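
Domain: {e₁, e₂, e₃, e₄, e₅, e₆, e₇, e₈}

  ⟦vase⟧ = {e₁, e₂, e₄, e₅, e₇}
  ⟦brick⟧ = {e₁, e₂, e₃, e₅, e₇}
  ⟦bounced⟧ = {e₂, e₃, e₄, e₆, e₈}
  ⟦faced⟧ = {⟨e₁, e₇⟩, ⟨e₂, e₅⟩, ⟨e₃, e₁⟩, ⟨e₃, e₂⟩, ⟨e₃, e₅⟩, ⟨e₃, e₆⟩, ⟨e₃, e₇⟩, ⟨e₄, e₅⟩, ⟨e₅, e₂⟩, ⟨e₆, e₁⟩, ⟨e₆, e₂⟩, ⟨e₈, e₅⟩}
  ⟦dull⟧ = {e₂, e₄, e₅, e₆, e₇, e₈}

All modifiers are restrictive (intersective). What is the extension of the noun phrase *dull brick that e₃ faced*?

{e₂, e₅, e₇}

⟦that e₃ faced⟧ = {x : ⟨e₃, x⟩ ∈ ⟦faced⟧} = {e₁, e₂, e₅, e₆, e₇}
⟦brick⟧ = {e₁, e₂, e₃, e₅, e₇}
… ∩ ⟦that e₃ faced⟧ = {e₁, e₂, e₃, e₅, e₇} ∩ {e₁, e₂, e₅, e₆, e₇} = {e₁, e₂, e₅, e₇}
… ∩ ⟦dull⟧ = {e₁, e₂, e₅, e₇} ∩ {e₂, e₄, e₅, e₆, e₇, e₈} = {e₂, e₅, e₇}
So ⟦dull brick that e₃ faced⟧ = {e₂, e₅, e₇}.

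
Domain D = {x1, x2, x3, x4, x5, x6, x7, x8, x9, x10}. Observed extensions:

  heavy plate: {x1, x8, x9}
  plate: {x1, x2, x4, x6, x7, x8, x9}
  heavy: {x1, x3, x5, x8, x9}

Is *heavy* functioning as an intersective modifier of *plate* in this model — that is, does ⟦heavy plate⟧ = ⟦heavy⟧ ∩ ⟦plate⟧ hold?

yes

⟦heavy⟧ ∩ ⟦plate⟧ = {x1, x3, x5, x8, x9} ∩ {x1, x2, x4, x6, x7, x8, x9} = {x1, x8, x9}
Observed ⟦heavy plate⟧ = {x1, x8, x9}.
These coincide, so the modifier is intersective here.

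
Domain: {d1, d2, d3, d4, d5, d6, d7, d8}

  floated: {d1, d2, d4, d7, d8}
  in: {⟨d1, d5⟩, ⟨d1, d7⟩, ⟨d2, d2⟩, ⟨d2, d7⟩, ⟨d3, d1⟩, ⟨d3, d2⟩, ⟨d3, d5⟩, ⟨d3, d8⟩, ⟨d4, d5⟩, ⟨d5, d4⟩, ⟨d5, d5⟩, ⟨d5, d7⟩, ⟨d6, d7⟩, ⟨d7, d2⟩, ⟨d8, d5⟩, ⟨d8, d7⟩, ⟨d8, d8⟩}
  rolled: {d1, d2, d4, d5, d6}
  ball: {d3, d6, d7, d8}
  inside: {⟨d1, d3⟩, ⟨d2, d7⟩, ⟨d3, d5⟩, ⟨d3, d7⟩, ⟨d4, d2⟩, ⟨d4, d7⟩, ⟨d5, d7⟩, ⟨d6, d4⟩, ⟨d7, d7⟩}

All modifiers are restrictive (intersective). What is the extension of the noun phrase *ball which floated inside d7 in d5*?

∅

⟦which floated⟧ = ⟦floated⟧ = {d1, d2, d4, d7, d8}
⟦inside d7⟧ = {x : ⟨x, d7⟩ ∈ ⟦inside⟧} = {d2, d3, d4, d5, d7}
⟦in d5⟧ = {x : ⟨x, d5⟩ ∈ ⟦in⟧} = {d1, d3, d4, d5, d8}
⟦ball⟧ = {d3, d6, d7, d8}
… ∩ ⟦which floated⟧ = {d3, d6, d7, d8} ∩ {d1, d2, d4, d7, d8} = {d7, d8}
… ∩ ⟦inside d7⟧ = {d7, d8} ∩ {d2, d3, d4, d5, d7} = {d7}
… ∩ ⟦in d5⟧ = {d7} ∩ {d1, d3, d4, d5, d8} = ∅
So ⟦ball which floated inside d7 in d5⟧ = ∅.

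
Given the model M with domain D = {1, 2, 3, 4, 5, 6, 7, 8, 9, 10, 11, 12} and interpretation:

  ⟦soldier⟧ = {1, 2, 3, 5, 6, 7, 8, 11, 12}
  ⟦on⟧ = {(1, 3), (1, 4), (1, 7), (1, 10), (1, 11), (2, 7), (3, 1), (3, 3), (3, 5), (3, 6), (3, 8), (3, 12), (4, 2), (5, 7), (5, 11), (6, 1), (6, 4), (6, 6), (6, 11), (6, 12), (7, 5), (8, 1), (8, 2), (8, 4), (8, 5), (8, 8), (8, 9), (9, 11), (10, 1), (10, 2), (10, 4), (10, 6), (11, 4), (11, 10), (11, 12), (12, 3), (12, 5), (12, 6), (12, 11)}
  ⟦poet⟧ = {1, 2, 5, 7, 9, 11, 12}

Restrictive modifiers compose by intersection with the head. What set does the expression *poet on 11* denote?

{1, 5, 9, 12}

⟦on 11⟧ = {x : ⟨x, 11⟩ ∈ ⟦on⟧} = {1, 5, 6, 9, 12}
⟦poet⟧ = {1, 2, 5, 7, 9, 11, 12}
… ∩ ⟦on 11⟧ = {1, 2, 5, 7, 9, 11, 12} ∩ {1, 5, 6, 9, 12} = {1, 5, 9, 12}
So ⟦poet on 11⟧ = {1, 5, 9, 12}.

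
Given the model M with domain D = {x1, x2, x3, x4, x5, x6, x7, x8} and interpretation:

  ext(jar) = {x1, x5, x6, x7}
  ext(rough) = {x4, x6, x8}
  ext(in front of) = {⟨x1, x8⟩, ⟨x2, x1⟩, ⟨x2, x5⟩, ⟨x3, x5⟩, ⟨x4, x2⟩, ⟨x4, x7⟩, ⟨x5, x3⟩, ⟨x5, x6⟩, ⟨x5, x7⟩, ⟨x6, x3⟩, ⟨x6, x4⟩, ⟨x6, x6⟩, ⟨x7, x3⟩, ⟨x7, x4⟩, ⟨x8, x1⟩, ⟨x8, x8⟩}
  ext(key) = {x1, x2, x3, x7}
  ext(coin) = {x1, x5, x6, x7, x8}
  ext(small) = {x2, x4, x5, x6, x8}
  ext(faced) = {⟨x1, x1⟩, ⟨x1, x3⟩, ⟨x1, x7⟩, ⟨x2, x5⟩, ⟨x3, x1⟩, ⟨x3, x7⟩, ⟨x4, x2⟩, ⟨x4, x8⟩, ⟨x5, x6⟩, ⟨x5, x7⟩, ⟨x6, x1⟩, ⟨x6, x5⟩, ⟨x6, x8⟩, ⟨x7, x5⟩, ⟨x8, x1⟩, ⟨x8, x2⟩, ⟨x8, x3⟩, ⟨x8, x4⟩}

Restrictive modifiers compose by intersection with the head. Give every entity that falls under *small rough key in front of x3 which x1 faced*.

{}

⟦in front of x3⟧ = {x : ⟨x, x3⟩ ∈ ⟦in front of⟧} = {x5, x6, x7}
⟦which x1 faced⟧ = {x : ⟨x1, x⟩ ∈ ⟦faced⟧} = {x1, x3, x7}
⟦key⟧ = {x1, x2, x3, x7}
… ∩ ⟦in front of x3⟧ = {x1, x2, x3, x7} ∩ {x5, x6, x7} = {x7}
… ∩ ⟦which x1 faced⟧ = {x7} ∩ {x1, x3, x7} = {x7}
… ∩ ⟦small⟧ = {x7} ∩ {x2, x4, x5, x6, x8} = ∅
… ∩ ⟦rough⟧ = ∅ ∩ {x4, x6, x8} = ∅
So ⟦small rough key in front of x3 which x1 faced⟧ = {}.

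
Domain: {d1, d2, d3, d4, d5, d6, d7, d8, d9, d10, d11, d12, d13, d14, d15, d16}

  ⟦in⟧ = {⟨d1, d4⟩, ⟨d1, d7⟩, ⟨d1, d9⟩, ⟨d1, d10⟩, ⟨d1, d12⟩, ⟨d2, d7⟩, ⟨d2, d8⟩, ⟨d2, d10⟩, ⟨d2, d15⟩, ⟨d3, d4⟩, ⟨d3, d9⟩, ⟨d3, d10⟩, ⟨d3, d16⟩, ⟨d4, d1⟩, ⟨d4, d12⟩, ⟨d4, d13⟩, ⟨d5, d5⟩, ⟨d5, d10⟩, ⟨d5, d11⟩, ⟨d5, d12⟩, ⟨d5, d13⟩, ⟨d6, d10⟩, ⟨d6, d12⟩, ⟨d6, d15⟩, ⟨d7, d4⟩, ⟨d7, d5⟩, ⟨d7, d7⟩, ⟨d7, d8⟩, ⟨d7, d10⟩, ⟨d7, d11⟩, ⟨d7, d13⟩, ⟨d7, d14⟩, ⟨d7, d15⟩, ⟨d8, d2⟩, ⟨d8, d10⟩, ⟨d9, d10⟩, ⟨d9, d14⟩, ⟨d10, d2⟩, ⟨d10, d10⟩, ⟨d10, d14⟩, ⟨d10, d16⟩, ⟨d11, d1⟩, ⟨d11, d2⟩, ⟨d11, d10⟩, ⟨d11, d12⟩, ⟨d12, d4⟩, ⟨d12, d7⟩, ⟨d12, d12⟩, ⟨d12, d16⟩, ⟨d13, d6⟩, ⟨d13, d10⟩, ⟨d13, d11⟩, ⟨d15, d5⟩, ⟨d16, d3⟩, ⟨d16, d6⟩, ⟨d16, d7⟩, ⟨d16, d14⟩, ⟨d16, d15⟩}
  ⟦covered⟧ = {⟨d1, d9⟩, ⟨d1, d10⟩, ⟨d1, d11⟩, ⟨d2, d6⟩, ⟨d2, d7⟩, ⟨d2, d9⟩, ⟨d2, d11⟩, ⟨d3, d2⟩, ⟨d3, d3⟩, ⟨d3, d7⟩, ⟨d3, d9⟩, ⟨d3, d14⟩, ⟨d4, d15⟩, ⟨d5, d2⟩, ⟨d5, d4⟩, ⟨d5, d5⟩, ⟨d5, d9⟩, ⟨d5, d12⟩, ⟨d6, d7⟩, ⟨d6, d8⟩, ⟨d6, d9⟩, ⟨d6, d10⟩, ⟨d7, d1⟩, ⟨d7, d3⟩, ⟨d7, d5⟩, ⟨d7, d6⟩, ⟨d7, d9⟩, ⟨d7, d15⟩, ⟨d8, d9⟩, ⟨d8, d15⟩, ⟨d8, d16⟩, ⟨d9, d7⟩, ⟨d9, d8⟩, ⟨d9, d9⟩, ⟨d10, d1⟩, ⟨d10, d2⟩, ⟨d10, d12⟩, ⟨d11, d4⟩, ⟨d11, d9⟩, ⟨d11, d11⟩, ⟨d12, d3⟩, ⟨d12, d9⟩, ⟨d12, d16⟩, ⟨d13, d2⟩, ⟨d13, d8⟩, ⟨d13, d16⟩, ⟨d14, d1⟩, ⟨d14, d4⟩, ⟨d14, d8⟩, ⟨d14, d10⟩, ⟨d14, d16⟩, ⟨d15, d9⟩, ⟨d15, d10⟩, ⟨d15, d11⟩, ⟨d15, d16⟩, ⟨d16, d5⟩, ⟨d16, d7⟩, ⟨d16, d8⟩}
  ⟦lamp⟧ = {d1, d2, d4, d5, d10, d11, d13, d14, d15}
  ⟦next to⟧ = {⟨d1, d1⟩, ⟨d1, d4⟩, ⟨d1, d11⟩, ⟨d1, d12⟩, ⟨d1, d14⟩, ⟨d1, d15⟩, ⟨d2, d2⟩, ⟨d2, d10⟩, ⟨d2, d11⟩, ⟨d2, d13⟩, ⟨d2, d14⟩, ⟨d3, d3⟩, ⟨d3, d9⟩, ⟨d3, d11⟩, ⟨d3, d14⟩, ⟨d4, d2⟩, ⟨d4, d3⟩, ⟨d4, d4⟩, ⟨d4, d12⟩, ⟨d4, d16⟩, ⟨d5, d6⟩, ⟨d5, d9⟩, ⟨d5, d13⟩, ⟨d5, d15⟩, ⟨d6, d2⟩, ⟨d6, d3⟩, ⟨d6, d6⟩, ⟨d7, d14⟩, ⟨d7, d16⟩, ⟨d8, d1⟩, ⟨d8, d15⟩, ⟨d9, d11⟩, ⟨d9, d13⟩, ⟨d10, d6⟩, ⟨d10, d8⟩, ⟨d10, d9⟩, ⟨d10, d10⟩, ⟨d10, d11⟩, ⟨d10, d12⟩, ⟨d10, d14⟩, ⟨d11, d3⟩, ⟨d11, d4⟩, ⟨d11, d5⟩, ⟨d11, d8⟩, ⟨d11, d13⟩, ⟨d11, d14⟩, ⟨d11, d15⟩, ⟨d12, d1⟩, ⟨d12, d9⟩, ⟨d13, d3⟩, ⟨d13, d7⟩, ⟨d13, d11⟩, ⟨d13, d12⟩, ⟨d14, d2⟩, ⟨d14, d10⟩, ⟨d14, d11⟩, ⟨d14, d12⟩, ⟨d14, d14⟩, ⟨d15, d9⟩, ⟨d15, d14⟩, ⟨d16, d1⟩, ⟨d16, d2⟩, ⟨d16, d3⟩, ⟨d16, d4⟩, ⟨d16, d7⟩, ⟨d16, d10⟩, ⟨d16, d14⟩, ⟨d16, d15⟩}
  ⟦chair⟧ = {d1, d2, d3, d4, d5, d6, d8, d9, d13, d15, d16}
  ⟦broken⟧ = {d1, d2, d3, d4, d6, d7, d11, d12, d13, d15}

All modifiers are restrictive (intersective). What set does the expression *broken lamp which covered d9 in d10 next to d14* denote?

{d1, d2, d11}

⟦which covered d9⟧ = {x : ⟨x, d9⟩ ∈ ⟦covered⟧} = {d1, d2, d3, d5, d6, d7, d8, d9, d11, d12, d15}
⟦in d10⟧ = {x : ⟨x, d10⟩ ∈ ⟦in⟧} = {d1, d2, d3, d5, d6, d7, d8, d9, d10, d11, d13}
⟦next to d14⟧ = {x : ⟨x, d14⟩ ∈ ⟦next to⟧} = {d1, d2, d3, d7, d10, d11, d14, d15, d16}
⟦lamp⟧ = {d1, d2, d4, d5, d10, d11, d13, d14, d15}
… ∩ ⟦which covered d9⟧ = {d1, d2, d4, d5, d10, d11, d13, d14, d15} ∩ {d1, d2, d3, d5, d6, d7, d8, d9, d11, d12, d15} = {d1, d2, d5, d11, d15}
… ∩ ⟦in d10⟧ = {d1, d2, d5, d11, d15} ∩ {d1, d2, d3, d5, d6, d7, d8, d9, d10, d11, d13} = {d1, d2, d5, d11}
… ∩ ⟦next to d14⟧ = {d1, d2, d5, d11} ∩ {d1, d2, d3, d7, d10, d11, d14, d15, d16} = {d1, d2, d11}
… ∩ ⟦broken⟧ = {d1, d2, d11} ∩ {d1, d2, d3, d4, d6, d7, d11, d12, d13, d15} = {d1, d2, d11}
So ⟦broken lamp which covered d9 in d10 next to d14⟧ = {d1, d2, d11}.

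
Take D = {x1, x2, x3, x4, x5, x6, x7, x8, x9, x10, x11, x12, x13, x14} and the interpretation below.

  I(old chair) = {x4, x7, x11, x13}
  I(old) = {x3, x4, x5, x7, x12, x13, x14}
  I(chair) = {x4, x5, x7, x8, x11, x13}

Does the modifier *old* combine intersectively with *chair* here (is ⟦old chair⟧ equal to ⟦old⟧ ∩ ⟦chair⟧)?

no

⟦old⟧ ∩ ⟦chair⟧ = {x3, x4, x5, x7, x12, x13, x14} ∩ {x4, x5, x7, x8, x11, x13} = {x4, x5, x7, x13}
Observed ⟦old chair⟧ = {x4, x7, x11, x13}.
These differ, so the modifier is not intersective in this model.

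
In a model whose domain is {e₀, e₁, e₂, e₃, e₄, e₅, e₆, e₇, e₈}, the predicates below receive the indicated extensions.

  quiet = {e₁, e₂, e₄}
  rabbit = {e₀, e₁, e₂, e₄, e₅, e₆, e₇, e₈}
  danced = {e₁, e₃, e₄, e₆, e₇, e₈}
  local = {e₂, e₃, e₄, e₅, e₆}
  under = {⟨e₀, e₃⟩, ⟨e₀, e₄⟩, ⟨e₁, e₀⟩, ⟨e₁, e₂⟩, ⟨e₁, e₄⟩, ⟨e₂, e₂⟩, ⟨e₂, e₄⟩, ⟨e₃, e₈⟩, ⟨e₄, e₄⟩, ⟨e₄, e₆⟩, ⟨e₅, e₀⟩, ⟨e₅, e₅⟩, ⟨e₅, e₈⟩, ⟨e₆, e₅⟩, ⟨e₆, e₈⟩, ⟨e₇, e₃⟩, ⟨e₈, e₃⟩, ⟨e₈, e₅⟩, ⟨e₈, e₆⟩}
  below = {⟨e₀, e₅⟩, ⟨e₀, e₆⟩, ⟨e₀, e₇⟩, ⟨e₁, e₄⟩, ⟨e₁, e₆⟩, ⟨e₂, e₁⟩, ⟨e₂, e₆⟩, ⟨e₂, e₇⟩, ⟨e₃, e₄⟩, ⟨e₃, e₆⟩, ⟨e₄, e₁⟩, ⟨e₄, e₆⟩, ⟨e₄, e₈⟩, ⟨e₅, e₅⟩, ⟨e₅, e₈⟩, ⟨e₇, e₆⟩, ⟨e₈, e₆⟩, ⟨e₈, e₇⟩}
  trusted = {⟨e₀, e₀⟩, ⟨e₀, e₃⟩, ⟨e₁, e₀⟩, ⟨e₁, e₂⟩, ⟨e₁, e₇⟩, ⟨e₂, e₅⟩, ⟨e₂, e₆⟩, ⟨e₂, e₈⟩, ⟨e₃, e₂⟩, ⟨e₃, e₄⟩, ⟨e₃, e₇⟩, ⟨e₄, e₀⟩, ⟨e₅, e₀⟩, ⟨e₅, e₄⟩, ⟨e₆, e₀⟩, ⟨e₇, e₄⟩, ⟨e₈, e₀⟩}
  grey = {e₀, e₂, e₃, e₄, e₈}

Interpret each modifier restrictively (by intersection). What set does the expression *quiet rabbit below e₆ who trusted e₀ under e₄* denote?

{e₁, e₄}

⟦below e₆⟧ = {x : ⟨x, e₆⟩ ∈ ⟦below⟧} = {e₀, e₁, e₂, e₃, e₄, e₇, e₈}
⟦who trusted e₀⟧ = {x : ⟨x, e₀⟩ ∈ ⟦trusted⟧} = {e₀, e₁, e₄, e₅, e₆, e₈}
⟦under e₄⟧ = {x : ⟨x, e₄⟩ ∈ ⟦under⟧} = {e₀, e₁, e₂, e₄}
⟦rabbit⟧ = {e₀, e₁, e₂, e₄, e₅, e₆, e₇, e₈}
… ∩ ⟦below e₆⟧ = {e₀, e₁, e₂, e₄, e₅, e₆, e₇, e₈} ∩ {e₀, e₁, e₂, e₃, e₄, e₇, e₈} = {e₀, e₁, e₂, e₄, e₇, e₈}
… ∩ ⟦who trusted e₀⟧ = {e₀, e₁, e₂, e₄, e₇, e₈} ∩ {e₀, e₁, e₄, e₅, e₆, e₈} = {e₀, e₁, e₄, e₈}
… ∩ ⟦under e₄⟧ = {e₀, e₁, e₄, e₈} ∩ {e₀, e₁, e₂, e₄} = {e₀, e₁, e₄}
… ∩ ⟦quiet⟧ = {e₀, e₁, e₄} ∩ {e₁, e₂, e₄} = {e₁, e₄}
So ⟦quiet rabbit below e₆ who trusted e₀ under e₄⟧ = {e₁, e₄}.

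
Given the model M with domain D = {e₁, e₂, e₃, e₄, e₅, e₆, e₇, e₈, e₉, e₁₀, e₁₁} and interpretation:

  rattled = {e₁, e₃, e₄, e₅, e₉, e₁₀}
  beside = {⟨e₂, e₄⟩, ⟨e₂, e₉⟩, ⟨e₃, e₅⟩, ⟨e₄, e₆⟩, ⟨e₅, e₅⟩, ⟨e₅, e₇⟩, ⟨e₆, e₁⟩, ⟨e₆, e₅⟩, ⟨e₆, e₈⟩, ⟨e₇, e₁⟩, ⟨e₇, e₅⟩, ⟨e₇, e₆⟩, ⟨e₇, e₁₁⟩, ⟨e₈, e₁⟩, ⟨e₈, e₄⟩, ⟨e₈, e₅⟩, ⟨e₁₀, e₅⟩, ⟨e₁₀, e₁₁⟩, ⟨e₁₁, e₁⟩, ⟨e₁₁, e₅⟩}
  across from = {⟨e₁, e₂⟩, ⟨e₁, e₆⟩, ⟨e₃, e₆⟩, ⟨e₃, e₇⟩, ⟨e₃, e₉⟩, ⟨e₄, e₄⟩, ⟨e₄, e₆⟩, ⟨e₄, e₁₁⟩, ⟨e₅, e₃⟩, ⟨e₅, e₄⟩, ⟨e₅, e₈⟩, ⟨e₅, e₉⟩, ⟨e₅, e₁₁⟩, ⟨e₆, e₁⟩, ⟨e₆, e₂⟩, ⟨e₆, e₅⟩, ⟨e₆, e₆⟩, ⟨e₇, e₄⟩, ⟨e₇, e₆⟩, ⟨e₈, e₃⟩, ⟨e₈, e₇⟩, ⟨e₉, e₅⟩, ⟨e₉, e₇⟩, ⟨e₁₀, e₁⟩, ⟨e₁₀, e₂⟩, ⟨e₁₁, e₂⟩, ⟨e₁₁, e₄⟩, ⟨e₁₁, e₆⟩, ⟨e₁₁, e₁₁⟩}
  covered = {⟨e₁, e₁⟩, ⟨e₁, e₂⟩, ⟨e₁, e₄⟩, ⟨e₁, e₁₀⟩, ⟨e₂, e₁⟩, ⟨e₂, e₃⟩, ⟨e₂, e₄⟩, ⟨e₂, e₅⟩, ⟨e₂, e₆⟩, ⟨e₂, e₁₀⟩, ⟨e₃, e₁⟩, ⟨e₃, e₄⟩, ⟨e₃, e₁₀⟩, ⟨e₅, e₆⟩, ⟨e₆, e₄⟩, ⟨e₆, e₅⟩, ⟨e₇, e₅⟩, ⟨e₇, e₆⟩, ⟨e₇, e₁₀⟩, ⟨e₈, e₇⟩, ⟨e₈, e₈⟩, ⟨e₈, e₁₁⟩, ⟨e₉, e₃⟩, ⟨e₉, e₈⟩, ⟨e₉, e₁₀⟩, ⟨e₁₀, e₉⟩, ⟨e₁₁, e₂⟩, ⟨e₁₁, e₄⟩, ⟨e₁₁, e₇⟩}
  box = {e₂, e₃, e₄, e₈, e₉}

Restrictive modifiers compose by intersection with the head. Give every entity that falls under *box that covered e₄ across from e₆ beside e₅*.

{e₃}

⟦that covered e₄⟧ = {x : ⟨x, e₄⟩ ∈ ⟦covered⟧} = {e₁, e₂, e₃, e₆, e₁₁}
⟦across from e₆⟧ = {x : ⟨x, e₆⟩ ∈ ⟦across from⟧} = {e₁, e₃, e₄, e₆, e₇, e₁₁}
⟦beside e₅⟧ = {x : ⟨x, e₅⟩ ∈ ⟦beside⟧} = {e₃, e₅, e₆, e₇, e₈, e₁₀, e₁₁}
⟦box⟧ = {e₂, e₃, e₄, e₈, e₉}
… ∩ ⟦that covered e₄⟧ = {e₂, e₃, e₄, e₈, e₉} ∩ {e₁, e₂, e₃, e₆, e₁₁} = {e₂, e₃}
… ∩ ⟦across from e₆⟧ = {e₂, e₃} ∩ {e₁, e₃, e₄, e₆, e₇, e₁₁} = {e₃}
… ∩ ⟦beside e₅⟧ = {e₃} ∩ {e₃, e₅, e₆, e₇, e₈, e₁₀, e₁₁} = {e₃}
So ⟦box that covered e₄ across from e₆ beside e₅⟧ = {e₃}.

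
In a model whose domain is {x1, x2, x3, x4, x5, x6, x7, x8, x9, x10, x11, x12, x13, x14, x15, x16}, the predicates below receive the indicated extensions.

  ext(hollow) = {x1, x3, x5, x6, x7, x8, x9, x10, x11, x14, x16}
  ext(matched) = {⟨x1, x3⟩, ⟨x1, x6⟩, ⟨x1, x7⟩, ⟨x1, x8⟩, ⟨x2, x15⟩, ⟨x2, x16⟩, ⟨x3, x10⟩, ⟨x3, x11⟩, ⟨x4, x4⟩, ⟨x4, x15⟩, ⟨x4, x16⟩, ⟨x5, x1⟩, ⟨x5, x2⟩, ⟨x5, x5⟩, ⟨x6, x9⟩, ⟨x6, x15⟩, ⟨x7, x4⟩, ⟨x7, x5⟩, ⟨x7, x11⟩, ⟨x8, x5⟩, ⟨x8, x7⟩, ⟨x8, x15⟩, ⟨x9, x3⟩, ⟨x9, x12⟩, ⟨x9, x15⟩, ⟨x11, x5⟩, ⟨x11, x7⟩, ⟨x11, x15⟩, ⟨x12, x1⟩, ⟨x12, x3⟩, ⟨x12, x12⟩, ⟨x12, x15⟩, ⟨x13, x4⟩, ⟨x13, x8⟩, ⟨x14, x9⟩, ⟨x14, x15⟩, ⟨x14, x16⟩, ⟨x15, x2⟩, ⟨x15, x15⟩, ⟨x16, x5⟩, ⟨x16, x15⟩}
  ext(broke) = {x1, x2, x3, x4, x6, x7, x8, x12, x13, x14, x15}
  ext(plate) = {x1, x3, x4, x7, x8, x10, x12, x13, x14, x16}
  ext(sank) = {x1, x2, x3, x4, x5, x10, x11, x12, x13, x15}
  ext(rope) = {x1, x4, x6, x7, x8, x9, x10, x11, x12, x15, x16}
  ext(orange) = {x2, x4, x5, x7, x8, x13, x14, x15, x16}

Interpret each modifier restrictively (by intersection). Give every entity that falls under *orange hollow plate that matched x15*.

{x8, x14, x16}

⟦that matched x15⟧ = {x : ⟨x, x15⟩ ∈ ⟦matched⟧} = {x2, x4, x6, x8, x9, x11, x12, x14, x15, x16}
⟦plate⟧ = {x1, x3, x4, x7, x8, x10, x12, x13, x14, x16}
… ∩ ⟦that matched x15⟧ = {x1, x3, x4, x7, x8, x10, x12, x13, x14, x16} ∩ {x2, x4, x6, x8, x9, x11, x12, x14, x15, x16} = {x4, x8, x12, x14, x16}
… ∩ ⟦orange⟧ = {x4, x8, x12, x14, x16} ∩ {x2, x4, x5, x7, x8, x13, x14, x15, x16} = {x4, x8, x14, x16}
… ∩ ⟦hollow⟧ = {x4, x8, x14, x16} ∩ {x1, x3, x5, x6, x7, x8, x9, x10, x11, x14, x16} = {x8, x14, x16}
So ⟦orange hollow plate that matched x15⟧ = {x8, x14, x16}.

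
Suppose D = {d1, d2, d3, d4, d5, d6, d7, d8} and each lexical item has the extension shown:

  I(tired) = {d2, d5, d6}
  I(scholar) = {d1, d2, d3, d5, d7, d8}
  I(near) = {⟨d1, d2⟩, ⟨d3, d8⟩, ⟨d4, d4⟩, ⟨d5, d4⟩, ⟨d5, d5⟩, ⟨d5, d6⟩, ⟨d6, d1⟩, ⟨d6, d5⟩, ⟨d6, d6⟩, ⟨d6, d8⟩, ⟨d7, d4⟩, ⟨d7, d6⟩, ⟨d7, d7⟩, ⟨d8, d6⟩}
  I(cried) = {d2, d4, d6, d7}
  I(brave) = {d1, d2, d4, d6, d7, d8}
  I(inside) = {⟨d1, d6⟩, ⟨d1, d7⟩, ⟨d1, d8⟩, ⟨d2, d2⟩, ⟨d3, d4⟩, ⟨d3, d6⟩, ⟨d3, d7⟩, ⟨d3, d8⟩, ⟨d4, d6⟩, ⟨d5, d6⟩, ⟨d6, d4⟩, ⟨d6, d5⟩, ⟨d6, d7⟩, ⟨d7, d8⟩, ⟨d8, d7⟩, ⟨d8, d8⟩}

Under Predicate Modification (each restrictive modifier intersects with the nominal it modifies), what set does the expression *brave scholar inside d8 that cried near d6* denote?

⟦inside d8⟧ = {x : ⟨x, d8⟩ ∈ ⟦inside⟧} = {d1, d3, d7, d8}
⟦that cried⟧ = ⟦cried⟧ = {d2, d4, d6, d7}
⟦near d6⟧ = {x : ⟨x, d6⟩ ∈ ⟦near⟧} = {d5, d6, d7, d8}
⟦scholar⟧ = {d1, d2, d3, d5, d7, d8}
… ∩ ⟦inside d8⟧ = {d1, d2, d3, d5, d7, d8} ∩ {d1, d3, d7, d8} = {d1, d3, d7, d8}
… ∩ ⟦that cried⟧ = {d1, d3, d7, d8} ∩ {d2, d4, d6, d7} = {d7}
… ∩ ⟦near d6⟧ = {d7} ∩ {d5, d6, d7, d8} = {d7}
… ∩ ⟦brave⟧ = {d7} ∩ {d1, d2, d4, d6, d7, d8} = {d7}
So ⟦brave scholar inside d8 that cried near d6⟧ = {d7}.

{d7}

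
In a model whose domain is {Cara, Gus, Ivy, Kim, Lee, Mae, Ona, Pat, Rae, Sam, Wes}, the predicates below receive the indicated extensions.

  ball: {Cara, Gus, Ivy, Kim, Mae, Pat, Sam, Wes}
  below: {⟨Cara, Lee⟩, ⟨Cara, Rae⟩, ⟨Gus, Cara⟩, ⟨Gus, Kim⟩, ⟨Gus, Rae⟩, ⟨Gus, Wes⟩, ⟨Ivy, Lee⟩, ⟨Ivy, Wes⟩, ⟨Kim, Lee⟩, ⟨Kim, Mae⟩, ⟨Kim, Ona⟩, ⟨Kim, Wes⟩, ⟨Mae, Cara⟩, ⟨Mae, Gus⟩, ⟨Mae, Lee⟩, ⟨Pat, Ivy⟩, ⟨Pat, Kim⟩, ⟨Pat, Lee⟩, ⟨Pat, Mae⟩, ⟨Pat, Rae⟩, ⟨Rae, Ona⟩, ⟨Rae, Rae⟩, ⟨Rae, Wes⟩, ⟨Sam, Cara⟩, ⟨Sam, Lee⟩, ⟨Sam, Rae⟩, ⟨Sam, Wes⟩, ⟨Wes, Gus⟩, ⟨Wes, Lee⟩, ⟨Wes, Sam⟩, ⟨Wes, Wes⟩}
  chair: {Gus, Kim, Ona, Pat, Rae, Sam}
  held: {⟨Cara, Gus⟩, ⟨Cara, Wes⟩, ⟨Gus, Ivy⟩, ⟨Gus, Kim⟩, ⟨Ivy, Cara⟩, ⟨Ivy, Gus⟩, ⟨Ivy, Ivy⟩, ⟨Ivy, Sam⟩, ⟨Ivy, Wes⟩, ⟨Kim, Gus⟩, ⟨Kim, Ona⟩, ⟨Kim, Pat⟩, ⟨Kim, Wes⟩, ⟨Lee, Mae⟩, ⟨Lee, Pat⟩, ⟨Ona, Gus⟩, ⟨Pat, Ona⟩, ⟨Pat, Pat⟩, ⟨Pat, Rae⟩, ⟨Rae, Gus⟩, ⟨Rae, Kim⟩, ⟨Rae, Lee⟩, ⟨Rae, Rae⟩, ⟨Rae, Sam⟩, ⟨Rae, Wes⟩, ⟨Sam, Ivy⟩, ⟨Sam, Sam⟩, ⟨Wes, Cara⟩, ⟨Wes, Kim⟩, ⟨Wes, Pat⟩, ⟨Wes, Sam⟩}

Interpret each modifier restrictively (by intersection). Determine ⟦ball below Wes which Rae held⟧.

{Gus, Kim, Sam, Wes}

⟦below Wes⟧ = {x : ⟨x, Wes⟩ ∈ ⟦below⟧} = {Gus, Ivy, Kim, Rae, Sam, Wes}
⟦which Rae held⟧ = {x : ⟨Rae, x⟩ ∈ ⟦held⟧} = {Gus, Kim, Lee, Rae, Sam, Wes}
⟦ball⟧ = {Cara, Gus, Ivy, Kim, Mae, Pat, Sam, Wes}
… ∩ ⟦below Wes⟧ = {Cara, Gus, Ivy, Kim, Mae, Pat, Sam, Wes} ∩ {Gus, Ivy, Kim, Rae, Sam, Wes} = {Gus, Ivy, Kim, Sam, Wes}
… ∩ ⟦which Rae held⟧ = {Gus, Ivy, Kim, Sam, Wes} ∩ {Gus, Kim, Lee, Rae, Sam, Wes} = {Gus, Kim, Sam, Wes}
So ⟦ball below Wes which Rae held⟧ = {Gus, Kim, Sam, Wes}.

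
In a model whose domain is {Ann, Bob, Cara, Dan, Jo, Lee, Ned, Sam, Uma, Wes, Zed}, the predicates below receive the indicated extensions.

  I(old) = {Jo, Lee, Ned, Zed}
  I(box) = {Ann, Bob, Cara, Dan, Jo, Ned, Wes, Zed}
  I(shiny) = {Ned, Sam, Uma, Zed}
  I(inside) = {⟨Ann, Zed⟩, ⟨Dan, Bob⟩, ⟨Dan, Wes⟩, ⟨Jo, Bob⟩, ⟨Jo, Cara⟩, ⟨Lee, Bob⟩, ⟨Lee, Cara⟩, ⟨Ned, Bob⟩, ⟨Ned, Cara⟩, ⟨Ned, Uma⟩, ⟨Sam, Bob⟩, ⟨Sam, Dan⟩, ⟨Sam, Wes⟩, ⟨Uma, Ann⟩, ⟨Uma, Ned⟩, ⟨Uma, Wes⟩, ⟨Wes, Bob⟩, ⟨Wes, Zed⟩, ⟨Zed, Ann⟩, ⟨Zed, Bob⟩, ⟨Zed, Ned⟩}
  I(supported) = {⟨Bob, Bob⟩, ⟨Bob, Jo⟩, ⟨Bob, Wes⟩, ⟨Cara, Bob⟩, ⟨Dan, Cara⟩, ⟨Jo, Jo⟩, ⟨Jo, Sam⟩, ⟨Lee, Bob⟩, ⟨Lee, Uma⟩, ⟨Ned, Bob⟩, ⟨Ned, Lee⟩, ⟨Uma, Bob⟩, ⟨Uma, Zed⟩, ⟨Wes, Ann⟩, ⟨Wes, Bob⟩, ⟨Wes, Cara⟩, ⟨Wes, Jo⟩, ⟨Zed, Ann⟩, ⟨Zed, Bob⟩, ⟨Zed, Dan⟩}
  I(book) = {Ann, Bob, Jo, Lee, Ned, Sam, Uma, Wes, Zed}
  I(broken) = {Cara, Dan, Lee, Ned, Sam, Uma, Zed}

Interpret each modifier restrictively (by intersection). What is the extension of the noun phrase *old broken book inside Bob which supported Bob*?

{Lee, Ned, Zed}

⟦inside Bob⟧ = {x : ⟨x, Bob⟩ ∈ ⟦inside⟧} = {Dan, Jo, Lee, Ned, Sam, Wes, Zed}
⟦which supported Bob⟧ = {x : ⟨x, Bob⟩ ∈ ⟦supported⟧} = {Bob, Cara, Lee, Ned, Uma, Wes, Zed}
⟦book⟧ = {Ann, Bob, Jo, Lee, Ned, Sam, Uma, Wes, Zed}
… ∩ ⟦inside Bob⟧ = {Ann, Bob, Jo, Lee, Ned, Sam, Uma, Wes, Zed} ∩ {Dan, Jo, Lee, Ned, Sam, Wes, Zed} = {Jo, Lee, Ned, Sam, Wes, Zed}
… ∩ ⟦which supported Bob⟧ = {Jo, Lee, Ned, Sam, Wes, Zed} ∩ {Bob, Cara, Lee, Ned, Uma, Wes, Zed} = {Lee, Ned, Wes, Zed}
… ∩ ⟦old⟧ = {Lee, Ned, Wes, Zed} ∩ {Jo, Lee, Ned, Zed} = {Lee, Ned, Zed}
… ∩ ⟦broken⟧ = {Lee, Ned, Zed} ∩ {Cara, Dan, Lee, Ned, Sam, Uma, Zed} = {Lee, Ned, Zed}
So ⟦old broken book inside Bob which supported Bob⟧ = {Lee, Ned, Zed}.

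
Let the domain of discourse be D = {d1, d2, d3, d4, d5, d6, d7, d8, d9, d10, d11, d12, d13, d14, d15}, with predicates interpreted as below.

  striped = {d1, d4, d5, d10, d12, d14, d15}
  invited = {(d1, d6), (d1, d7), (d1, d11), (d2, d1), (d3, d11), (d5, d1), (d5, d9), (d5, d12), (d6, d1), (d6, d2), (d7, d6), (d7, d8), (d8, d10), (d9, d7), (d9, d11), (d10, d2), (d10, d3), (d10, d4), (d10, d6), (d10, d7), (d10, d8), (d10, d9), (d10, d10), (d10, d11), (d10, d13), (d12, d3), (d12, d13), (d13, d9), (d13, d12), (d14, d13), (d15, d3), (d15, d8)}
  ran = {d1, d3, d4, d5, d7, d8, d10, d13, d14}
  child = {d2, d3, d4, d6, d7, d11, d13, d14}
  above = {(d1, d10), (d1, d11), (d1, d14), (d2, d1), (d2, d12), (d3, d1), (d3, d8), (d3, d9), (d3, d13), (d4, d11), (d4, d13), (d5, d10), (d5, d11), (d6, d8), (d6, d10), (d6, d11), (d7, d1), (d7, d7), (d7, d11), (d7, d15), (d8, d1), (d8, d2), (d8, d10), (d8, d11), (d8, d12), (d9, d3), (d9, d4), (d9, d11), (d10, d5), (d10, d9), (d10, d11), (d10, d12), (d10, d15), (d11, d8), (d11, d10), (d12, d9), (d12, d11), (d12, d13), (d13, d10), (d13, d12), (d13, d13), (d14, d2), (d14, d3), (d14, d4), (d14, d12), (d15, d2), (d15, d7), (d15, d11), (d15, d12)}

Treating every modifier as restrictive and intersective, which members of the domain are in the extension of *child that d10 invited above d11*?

{d4, d6, d7}

⟦that d10 invited⟧ = {x : ⟨d10, x⟩ ∈ ⟦invited⟧} = {d2, d3, d4, d6, d7, d8, d9, d10, d11, d13}
⟦above d11⟧ = {x : ⟨x, d11⟩ ∈ ⟦above⟧} = {d1, d4, d5, d6, d7, d8, d9, d10, d12, d15}
⟦child⟧ = {d2, d3, d4, d6, d7, d11, d13, d14}
… ∩ ⟦that d10 invited⟧ = {d2, d3, d4, d6, d7, d11, d13, d14} ∩ {d2, d3, d4, d6, d7, d8, d9, d10, d11, d13} = {d2, d3, d4, d6, d7, d11, d13}
… ∩ ⟦above d11⟧ = {d2, d3, d4, d6, d7, d11, d13} ∩ {d1, d4, d5, d6, d7, d8, d9, d10, d12, d15} = {d4, d6, d7}
So ⟦child that d10 invited above d11⟧ = {d4, d6, d7}.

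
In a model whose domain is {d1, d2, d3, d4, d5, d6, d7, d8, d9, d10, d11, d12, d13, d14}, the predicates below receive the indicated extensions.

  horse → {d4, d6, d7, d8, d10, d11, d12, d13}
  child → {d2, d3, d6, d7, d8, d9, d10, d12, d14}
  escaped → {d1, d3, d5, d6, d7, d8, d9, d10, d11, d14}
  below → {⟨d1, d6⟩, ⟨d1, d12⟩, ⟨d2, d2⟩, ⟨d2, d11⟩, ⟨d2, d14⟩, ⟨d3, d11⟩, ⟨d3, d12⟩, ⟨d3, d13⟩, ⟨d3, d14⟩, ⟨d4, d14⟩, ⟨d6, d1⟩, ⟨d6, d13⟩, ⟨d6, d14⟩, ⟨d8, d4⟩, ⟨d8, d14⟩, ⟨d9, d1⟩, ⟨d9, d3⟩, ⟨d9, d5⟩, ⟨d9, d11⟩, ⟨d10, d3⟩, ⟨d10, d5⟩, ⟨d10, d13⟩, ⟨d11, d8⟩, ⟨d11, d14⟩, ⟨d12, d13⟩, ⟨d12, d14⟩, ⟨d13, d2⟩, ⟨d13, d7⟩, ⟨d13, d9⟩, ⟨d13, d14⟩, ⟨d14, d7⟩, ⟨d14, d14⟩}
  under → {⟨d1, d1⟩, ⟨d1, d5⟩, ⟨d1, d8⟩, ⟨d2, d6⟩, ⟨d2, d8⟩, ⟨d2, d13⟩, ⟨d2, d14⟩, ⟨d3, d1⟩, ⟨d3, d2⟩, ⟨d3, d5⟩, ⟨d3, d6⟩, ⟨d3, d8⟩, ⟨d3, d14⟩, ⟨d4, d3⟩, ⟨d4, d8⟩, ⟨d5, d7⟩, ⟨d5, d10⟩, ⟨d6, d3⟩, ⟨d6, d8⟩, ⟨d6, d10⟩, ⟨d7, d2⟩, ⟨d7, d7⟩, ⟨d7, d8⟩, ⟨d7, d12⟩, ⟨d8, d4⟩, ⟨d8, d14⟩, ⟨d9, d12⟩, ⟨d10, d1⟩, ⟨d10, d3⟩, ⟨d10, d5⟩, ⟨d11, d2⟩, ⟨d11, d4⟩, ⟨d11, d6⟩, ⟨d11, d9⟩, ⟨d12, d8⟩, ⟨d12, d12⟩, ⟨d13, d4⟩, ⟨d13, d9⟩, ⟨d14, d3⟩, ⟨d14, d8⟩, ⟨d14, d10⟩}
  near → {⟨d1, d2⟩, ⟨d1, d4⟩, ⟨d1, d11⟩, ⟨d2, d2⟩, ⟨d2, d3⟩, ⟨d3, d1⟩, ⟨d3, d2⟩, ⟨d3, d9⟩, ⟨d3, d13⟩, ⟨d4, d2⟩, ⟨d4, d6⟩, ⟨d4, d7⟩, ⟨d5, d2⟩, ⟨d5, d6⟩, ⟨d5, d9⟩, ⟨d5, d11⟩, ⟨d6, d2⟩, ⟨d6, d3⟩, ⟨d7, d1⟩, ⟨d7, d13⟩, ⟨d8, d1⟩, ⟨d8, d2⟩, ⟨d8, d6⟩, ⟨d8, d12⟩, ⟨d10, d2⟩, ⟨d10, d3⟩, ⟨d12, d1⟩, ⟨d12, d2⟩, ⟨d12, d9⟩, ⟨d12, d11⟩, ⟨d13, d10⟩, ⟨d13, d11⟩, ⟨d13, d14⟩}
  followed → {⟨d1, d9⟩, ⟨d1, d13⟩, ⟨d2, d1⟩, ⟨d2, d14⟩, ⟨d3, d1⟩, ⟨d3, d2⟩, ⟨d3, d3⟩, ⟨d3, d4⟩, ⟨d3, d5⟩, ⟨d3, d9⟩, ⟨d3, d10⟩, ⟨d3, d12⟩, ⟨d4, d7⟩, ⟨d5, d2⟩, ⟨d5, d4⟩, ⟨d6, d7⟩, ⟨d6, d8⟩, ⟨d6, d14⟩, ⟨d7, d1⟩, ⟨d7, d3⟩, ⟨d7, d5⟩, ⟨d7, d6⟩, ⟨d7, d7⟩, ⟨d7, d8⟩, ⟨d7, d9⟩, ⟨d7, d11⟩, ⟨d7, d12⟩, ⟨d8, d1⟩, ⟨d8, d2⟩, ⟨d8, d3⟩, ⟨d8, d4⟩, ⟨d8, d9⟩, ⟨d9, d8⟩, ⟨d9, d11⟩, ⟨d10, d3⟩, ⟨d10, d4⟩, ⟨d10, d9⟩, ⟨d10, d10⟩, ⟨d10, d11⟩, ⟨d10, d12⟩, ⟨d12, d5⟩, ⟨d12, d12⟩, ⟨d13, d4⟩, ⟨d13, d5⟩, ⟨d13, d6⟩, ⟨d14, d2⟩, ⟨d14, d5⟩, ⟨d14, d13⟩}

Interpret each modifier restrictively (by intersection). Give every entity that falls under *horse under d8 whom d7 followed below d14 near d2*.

{d6, d12}

⟦under d8⟧ = {x : ⟨x, d8⟩ ∈ ⟦under⟧} = {d1, d2, d3, d4, d6, d7, d12, d14}
⟦whom d7 followed⟧ = {x : ⟨d7, x⟩ ∈ ⟦followed⟧} = {d1, d3, d5, d6, d7, d8, d9, d11, d12}
⟦below d14⟧ = {x : ⟨x, d14⟩ ∈ ⟦below⟧} = {d2, d3, d4, d6, d8, d11, d12, d13, d14}
⟦near d2⟧ = {x : ⟨x, d2⟩ ∈ ⟦near⟧} = {d1, d2, d3, d4, d5, d6, d8, d10, d12}
⟦horse⟧ = {d4, d6, d7, d8, d10, d11, d12, d13}
… ∩ ⟦under d8⟧ = {d4, d6, d7, d8, d10, d11, d12, d13} ∩ {d1, d2, d3, d4, d6, d7, d12, d14} = {d4, d6, d7, d12}
… ∩ ⟦whom d7 followed⟧ = {d4, d6, d7, d12} ∩ {d1, d3, d5, d6, d7, d8, d9, d11, d12} = {d6, d7, d12}
… ∩ ⟦below d14⟧ = {d6, d7, d12} ∩ {d2, d3, d4, d6, d8, d11, d12, d13, d14} = {d6, d12}
… ∩ ⟦near d2⟧ = {d6, d12} ∩ {d1, d2, d3, d4, d5, d6, d8, d10, d12} = {d6, d12}
So ⟦horse under d8 whom d7 followed below d14 near d2⟧ = {d6, d12}.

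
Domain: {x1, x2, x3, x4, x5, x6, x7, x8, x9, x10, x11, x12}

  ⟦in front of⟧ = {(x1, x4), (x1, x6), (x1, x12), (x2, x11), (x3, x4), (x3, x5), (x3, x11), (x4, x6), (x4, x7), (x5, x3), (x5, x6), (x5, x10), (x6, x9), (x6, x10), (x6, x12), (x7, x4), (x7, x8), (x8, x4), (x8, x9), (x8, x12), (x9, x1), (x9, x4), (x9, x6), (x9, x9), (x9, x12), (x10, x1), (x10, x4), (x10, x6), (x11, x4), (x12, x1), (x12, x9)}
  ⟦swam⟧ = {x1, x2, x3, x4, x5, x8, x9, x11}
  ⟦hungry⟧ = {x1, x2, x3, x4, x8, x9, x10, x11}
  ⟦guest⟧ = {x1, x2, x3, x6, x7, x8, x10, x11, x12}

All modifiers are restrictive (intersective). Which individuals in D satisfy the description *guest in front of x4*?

⟦in front of x4⟧ = {x : ⟨x, x4⟩ ∈ ⟦in front of⟧} = {x1, x3, x7, x8, x9, x10, x11}
⟦guest⟧ = {x1, x2, x3, x6, x7, x8, x10, x11, x12}
… ∩ ⟦in front of x4⟧ = {x1, x2, x3, x6, x7, x8, x10, x11, x12} ∩ {x1, x3, x7, x8, x9, x10, x11} = {x1, x3, x7, x8, x10, x11}
So ⟦guest in front of x4⟧ = {x1, x3, x7, x8, x10, x11}.

{x1, x3, x7, x8, x10, x11}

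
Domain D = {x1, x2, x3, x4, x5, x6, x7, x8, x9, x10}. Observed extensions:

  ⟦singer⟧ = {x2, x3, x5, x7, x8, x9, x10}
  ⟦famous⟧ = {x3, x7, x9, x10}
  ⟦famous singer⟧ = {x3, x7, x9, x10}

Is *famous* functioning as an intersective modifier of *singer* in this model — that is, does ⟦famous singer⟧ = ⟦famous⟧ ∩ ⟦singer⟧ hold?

⟦famous⟧ ∩ ⟦singer⟧ = {x3, x7, x9, x10} ∩ {x2, x3, x5, x7, x8, x9, x10} = {x3, x7, x9, x10}
Observed ⟦famous singer⟧ = {x3, x7, x9, x10}.
These coincide, so the modifier is intersective here.

yes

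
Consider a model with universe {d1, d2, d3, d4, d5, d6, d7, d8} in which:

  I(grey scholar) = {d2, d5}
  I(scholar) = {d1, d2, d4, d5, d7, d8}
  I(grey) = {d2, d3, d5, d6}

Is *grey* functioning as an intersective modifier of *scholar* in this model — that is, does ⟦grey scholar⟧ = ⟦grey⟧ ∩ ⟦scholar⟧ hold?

⟦grey⟧ ∩ ⟦scholar⟧ = {d2, d3, d5, d6} ∩ {d1, d2, d4, d5, d7, d8} = {d2, d5}
Observed ⟦grey scholar⟧ = {d2, d5}.
These coincide, so the modifier is intersective here.

yes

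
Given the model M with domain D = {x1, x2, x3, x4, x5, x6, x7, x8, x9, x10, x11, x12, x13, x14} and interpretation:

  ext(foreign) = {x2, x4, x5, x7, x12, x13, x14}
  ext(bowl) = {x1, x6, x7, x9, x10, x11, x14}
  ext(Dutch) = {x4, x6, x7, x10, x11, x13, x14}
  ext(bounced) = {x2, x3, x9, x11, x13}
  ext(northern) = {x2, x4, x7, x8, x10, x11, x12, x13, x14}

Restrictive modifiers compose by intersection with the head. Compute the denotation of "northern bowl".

{x7, x10, x11, x14}

⟦bowl⟧ = {x1, x6, x7, x9, x10, x11, x14}
… ∩ ⟦northern⟧ = {x1, x6, x7, x9, x10, x11, x14} ∩ {x2, x4, x7, x8, x10, x11, x12, x13, x14} = {x7, x10, x11, x14}
So ⟦northern bowl⟧ = {x7, x10, x11, x14}.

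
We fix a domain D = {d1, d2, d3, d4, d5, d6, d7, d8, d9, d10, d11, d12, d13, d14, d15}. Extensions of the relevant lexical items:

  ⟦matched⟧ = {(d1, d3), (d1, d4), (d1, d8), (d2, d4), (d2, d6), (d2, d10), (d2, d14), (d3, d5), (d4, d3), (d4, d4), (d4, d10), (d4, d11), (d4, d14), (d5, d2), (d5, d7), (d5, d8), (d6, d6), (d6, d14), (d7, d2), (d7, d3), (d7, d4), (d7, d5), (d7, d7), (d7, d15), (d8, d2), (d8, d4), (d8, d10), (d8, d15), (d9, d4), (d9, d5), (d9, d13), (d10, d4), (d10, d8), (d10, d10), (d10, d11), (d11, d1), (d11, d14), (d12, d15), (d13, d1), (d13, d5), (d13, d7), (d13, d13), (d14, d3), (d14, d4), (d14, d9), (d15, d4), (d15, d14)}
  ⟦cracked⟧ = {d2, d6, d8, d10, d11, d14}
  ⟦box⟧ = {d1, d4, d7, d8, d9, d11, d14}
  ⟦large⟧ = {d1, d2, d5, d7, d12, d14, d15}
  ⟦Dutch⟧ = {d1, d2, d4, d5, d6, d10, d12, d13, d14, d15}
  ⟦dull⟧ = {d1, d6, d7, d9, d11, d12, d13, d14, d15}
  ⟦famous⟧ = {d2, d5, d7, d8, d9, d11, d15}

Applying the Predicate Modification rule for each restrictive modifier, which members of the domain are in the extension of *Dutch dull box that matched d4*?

{d1, d14}

⟦that matched d4⟧ = {x : ⟨x, d4⟩ ∈ ⟦matched⟧} = {d1, d2, d4, d7, d8, d9, d10, d14, d15}
⟦box⟧ = {d1, d4, d7, d8, d9, d11, d14}
… ∩ ⟦that matched d4⟧ = {d1, d4, d7, d8, d9, d11, d14} ∩ {d1, d2, d4, d7, d8, d9, d10, d14, d15} = {d1, d4, d7, d8, d9, d14}
… ∩ ⟦Dutch⟧ = {d1, d4, d7, d8, d9, d14} ∩ {d1, d2, d4, d5, d6, d10, d12, d13, d14, d15} = {d1, d4, d14}
… ∩ ⟦dull⟧ = {d1, d4, d14} ∩ {d1, d6, d7, d9, d11, d12, d13, d14, d15} = {d1, d14}
So ⟦Dutch dull box that matched d4⟧ = {d1, d14}.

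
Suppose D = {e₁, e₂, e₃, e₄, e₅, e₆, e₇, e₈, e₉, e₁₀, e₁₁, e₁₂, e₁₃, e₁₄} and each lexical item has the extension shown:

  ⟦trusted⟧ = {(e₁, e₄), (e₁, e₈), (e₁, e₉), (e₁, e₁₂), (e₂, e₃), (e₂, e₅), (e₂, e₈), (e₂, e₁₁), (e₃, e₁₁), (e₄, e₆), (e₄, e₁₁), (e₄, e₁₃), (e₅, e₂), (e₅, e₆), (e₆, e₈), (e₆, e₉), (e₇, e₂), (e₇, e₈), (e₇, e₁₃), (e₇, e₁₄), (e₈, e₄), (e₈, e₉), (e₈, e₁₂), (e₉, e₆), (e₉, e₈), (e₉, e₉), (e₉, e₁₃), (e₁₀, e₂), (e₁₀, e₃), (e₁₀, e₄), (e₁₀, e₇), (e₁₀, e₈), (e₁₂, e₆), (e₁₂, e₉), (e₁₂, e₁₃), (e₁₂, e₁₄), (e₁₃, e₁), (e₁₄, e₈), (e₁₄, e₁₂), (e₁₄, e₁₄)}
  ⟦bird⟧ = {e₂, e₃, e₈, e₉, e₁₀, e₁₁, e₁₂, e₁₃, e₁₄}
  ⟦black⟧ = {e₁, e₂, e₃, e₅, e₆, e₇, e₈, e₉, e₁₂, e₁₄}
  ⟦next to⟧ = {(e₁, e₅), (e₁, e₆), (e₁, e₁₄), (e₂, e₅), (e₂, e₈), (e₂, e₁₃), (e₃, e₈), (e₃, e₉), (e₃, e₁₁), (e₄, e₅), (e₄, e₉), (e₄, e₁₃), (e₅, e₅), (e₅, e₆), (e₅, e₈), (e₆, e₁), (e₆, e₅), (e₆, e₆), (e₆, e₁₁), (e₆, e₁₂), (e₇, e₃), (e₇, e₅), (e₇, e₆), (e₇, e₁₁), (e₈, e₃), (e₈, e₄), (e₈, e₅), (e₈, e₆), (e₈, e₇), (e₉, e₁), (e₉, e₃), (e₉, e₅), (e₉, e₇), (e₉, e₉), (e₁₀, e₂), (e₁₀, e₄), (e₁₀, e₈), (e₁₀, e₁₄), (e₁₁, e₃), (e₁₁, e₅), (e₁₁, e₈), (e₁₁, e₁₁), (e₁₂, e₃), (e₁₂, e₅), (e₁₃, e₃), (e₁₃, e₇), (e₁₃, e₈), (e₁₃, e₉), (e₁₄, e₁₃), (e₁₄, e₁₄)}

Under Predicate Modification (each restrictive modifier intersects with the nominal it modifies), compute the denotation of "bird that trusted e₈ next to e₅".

{e₂, e₉}

⟦that trusted e₈⟧ = {x : ⟨x, e₈⟩ ∈ ⟦trusted⟧} = {e₁, e₂, e₆, e₇, e₉, e₁₀, e₁₄}
⟦next to e₅⟧ = {x : ⟨x, e₅⟩ ∈ ⟦next to⟧} = {e₁, e₂, e₄, e₅, e₆, e₇, e₈, e₉, e₁₁, e₁₂}
⟦bird⟧ = {e₂, e₃, e₈, e₉, e₁₀, e₁₁, e₁₂, e₁₃, e₁₄}
… ∩ ⟦that trusted e₈⟧ = {e₂, e₃, e₈, e₉, e₁₀, e₁₁, e₁₂, e₁₃, e₁₄} ∩ {e₁, e₂, e₆, e₇, e₉, e₁₀, e₁₄} = {e₂, e₉, e₁₀, e₁₄}
… ∩ ⟦next to e₅⟧ = {e₂, e₉, e₁₀, e₁₄} ∩ {e₁, e₂, e₄, e₅, e₆, e₇, e₈, e₉, e₁₁, e₁₂} = {e₂, e₉}
So ⟦bird that trusted e₈ next to e₅⟧ = {e₂, e₉}.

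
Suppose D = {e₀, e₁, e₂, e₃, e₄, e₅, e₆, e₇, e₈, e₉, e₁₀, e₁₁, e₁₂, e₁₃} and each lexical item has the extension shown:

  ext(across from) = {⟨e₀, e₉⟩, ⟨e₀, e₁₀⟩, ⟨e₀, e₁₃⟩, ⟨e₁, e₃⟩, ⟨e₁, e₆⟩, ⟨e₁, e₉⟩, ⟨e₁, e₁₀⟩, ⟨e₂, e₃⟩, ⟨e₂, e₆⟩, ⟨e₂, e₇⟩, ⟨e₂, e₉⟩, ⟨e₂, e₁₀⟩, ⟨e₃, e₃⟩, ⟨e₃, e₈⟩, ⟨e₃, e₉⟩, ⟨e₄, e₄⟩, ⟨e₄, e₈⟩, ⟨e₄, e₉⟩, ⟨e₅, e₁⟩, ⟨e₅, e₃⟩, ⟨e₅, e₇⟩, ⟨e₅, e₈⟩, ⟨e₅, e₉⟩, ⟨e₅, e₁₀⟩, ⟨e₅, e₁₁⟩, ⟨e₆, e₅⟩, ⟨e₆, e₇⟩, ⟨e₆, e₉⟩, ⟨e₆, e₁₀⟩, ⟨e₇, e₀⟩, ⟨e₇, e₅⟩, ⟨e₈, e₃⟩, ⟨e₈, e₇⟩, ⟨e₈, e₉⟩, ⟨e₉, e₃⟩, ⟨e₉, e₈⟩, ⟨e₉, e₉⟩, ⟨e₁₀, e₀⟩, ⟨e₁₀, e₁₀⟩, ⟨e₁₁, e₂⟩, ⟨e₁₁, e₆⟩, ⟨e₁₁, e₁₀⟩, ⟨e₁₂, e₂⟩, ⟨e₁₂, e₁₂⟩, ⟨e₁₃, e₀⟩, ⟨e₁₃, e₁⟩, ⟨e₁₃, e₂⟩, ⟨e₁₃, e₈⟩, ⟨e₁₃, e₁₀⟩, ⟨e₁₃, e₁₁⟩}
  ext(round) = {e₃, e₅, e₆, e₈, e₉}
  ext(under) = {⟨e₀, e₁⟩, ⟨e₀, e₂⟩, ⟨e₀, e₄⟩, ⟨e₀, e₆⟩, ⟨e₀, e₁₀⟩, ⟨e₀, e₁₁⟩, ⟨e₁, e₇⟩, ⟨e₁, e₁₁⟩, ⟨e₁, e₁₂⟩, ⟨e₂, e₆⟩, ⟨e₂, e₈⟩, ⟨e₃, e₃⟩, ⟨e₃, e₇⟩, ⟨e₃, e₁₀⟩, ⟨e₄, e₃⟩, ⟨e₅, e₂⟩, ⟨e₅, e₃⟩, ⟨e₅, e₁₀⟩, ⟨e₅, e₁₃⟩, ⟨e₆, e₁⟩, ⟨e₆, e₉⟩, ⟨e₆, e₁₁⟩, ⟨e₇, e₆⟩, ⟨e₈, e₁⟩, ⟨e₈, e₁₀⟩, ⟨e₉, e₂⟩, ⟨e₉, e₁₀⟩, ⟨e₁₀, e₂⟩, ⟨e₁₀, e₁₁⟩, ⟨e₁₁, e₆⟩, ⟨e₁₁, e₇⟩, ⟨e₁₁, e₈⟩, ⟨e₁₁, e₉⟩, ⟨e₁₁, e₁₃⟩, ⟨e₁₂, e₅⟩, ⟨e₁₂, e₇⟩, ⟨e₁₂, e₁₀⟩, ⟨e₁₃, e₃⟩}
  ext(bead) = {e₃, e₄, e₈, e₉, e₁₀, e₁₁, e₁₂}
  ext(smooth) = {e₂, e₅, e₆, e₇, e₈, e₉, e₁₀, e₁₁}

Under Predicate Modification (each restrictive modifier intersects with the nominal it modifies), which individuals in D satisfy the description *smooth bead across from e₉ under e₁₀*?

{e₈, e₉}

⟦across from e₉⟧ = {x : ⟨x, e₉⟩ ∈ ⟦across from⟧} = {e₀, e₁, e₂, e₃, e₄, e₅, e₆, e₈, e₉}
⟦under e₁₀⟧ = {x : ⟨x, e₁₀⟩ ∈ ⟦under⟧} = {e₀, e₃, e₅, e₈, e₉, e₁₂}
⟦bead⟧ = {e₃, e₄, e₈, e₉, e₁₀, e₁₁, e₁₂}
… ∩ ⟦across from e₉⟧ = {e₃, e₄, e₈, e₉, e₁₀, e₁₁, e₁₂} ∩ {e₀, e₁, e₂, e₃, e₄, e₅, e₆, e₈, e₉} = {e₃, e₄, e₈, e₉}
… ∩ ⟦under e₁₀⟧ = {e₃, e₄, e₈, e₉} ∩ {e₀, e₃, e₅, e₈, e₉, e₁₂} = {e₃, e₈, e₉}
… ∩ ⟦smooth⟧ = {e₃, e₈, e₉} ∩ {e₂, e₅, e₆, e₇, e₈, e₉, e₁₀, e₁₁} = {e₈, e₉}
So ⟦smooth bead across from e₉ under e₁₀⟧ = {e₈, e₉}.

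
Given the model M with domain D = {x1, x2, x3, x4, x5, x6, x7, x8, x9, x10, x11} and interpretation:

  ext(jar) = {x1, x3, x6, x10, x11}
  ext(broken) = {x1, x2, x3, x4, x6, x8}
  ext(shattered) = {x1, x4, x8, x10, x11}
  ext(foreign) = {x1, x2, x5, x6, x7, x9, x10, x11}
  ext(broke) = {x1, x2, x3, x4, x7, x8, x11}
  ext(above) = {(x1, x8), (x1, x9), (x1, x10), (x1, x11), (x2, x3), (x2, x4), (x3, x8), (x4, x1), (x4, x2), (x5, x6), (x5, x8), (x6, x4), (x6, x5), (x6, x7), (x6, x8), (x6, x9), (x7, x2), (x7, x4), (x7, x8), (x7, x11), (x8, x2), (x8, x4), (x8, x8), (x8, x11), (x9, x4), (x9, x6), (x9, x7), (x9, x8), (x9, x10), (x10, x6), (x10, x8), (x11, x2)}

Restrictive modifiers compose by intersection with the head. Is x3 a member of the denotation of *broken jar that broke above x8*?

yes

⟦that broke⟧ = ⟦broke⟧ = {x1, x2, x3, x4, x7, x8, x11}
⟦above x8⟧ = {x : ⟨x, x8⟩ ∈ ⟦above⟧} = {x1, x3, x5, x6, x7, x8, x9, x10}
⟦jar⟧ = {x1, x3, x6, x10, x11}
… ∩ ⟦that broke⟧ = {x1, x3, x6, x10, x11} ∩ {x1, x2, x3, x4, x7, x8, x11} = {x1, x3, x11}
… ∩ ⟦above x8⟧ = {x1, x3, x11} ∩ {x1, x3, x5, x6, x7, x8, x9, x10} = {x1, x3}
… ∩ ⟦broken⟧ = {x1, x3} ∩ {x1, x2, x3, x4, x6, x8} = {x1, x3}
⟦broken jar that broke above x8⟧ = {x1, x3}; x3 ∈ this set.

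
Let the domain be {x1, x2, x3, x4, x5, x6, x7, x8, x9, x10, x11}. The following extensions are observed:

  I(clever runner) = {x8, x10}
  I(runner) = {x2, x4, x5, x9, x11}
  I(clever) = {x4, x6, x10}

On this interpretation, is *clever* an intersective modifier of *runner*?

no

⟦clever⟧ ∩ ⟦runner⟧ = {x4, x6, x10} ∩ {x2, x4, x5, x9, x11} = {x4}
Observed ⟦clever runner⟧ = {x8, x10}.
These differ, so the modifier is not intersective in this model.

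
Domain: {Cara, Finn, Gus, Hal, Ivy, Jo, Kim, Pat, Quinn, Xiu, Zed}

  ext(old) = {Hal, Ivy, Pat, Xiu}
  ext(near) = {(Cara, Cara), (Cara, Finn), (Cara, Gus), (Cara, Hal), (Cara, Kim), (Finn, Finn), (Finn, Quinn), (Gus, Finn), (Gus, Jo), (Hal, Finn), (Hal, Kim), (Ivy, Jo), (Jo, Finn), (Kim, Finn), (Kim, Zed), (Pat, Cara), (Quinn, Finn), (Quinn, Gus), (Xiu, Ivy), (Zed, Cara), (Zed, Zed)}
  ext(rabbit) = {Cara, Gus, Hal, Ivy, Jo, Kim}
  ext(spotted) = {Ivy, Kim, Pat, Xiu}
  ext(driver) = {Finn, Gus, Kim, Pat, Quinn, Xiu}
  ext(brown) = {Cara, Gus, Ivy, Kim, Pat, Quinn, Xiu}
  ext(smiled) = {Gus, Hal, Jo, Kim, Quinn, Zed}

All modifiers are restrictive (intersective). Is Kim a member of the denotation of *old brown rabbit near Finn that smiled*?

⟦near Finn⟧ = {x : ⟨x, Finn⟩ ∈ ⟦near⟧} = {Cara, Finn, Gus, Hal, Jo, Kim, Quinn}
⟦that smiled⟧ = ⟦smiled⟧ = {Gus, Hal, Jo, Kim, Quinn, Zed}
⟦rabbit⟧ = {Cara, Gus, Hal, Ivy, Jo, Kim}
… ∩ ⟦near Finn⟧ = {Cara, Gus, Hal, Ivy, Jo, Kim} ∩ {Cara, Finn, Gus, Hal, Jo, Kim, Quinn} = {Cara, Gus, Hal, Jo, Kim}
… ∩ ⟦that smiled⟧ = {Cara, Gus, Hal, Jo, Kim} ∩ {Gus, Hal, Jo, Kim, Quinn, Zed} = {Gus, Hal, Jo, Kim}
… ∩ ⟦old⟧ = {Gus, Hal, Jo, Kim} ∩ {Hal, Ivy, Pat, Xiu} = {Hal}
… ∩ ⟦brown⟧ = {Hal} ∩ {Cara, Gus, Ivy, Kim, Pat, Quinn, Xiu} = ∅
⟦old brown rabbit near Finn that smiled⟧ = ∅; Kim ∉ this set.

no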